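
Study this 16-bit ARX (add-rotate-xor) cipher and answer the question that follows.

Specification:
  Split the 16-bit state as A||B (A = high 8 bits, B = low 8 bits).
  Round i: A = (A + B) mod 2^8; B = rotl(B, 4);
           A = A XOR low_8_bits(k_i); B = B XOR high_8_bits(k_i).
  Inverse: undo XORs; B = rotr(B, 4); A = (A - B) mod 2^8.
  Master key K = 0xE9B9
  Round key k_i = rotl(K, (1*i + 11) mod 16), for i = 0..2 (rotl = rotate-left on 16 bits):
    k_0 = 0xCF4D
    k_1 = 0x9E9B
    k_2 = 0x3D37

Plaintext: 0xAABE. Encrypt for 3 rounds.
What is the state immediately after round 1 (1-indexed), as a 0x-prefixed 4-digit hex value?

s_0 = plaintext = 0xAABE
s_1 = Round(s_0, k_0) = 0x2524
s_2 = Round(s_1, k_1) = 0xD2DC
s_3 = Round(s_2, k_2) = 0x99F0

0x2524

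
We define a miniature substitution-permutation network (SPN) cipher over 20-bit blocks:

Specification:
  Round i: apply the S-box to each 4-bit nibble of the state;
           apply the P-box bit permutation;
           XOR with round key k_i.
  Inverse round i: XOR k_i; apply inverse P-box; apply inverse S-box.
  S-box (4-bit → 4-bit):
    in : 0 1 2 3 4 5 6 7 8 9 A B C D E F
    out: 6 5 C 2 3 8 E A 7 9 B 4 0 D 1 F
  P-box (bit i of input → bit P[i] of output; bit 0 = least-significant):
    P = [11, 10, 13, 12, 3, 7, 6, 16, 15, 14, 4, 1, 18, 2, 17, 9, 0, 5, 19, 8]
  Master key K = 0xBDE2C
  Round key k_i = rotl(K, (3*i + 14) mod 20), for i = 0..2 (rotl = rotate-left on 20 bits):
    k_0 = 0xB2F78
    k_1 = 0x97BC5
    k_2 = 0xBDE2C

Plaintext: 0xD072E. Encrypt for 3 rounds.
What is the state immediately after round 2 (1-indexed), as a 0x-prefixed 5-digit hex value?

s_0 = plaintext = 0xD072E
s_1 = Round(s_0, k_0) = 0x0663F
s_2 = Round(s_1, k_1) = 0x30573
s_3 = Round(s_2, k_2) = 0x8DA8A

0x30573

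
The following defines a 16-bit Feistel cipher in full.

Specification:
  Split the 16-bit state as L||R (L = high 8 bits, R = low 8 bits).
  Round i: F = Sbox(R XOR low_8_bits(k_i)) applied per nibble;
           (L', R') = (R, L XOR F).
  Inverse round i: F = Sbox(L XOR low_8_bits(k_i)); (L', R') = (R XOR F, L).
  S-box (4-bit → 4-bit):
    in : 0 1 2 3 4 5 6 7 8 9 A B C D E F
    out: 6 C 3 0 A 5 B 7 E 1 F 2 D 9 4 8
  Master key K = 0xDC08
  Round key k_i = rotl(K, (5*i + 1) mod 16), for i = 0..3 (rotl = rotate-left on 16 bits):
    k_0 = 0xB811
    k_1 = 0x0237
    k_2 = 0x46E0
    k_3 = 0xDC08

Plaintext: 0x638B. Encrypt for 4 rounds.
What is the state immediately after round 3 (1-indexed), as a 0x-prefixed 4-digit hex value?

s_0 = plaintext = 0x638B
s_1 = Round(s_0, k_0) = 0x8B7C
s_2 = Round(s_1, k_1) = 0x7C29
s_3 = Round(s_2, k_2) = 0x29AD
s_4 = Round(s_3, k_3) = 0xADDC

0x29AD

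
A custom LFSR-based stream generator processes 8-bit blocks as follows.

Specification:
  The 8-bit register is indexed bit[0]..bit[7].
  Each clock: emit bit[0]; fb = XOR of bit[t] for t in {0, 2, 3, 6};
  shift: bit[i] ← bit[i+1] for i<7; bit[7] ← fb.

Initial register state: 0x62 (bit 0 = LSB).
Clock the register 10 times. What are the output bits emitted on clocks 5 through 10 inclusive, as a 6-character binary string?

011011

reg_0 = 0x62
clock 1: out=0, reg = 0xB1
clock 2: out=1, reg = 0xD8
clock 3: out=0, reg = 0x6C
clock 4: out=0, reg = 0xB6
clock 5: out=0, reg = 0xDB
clock 6: out=1, reg = 0xED
clock 7: out=1, reg = 0x76
clock 8: out=0, reg = 0x3B
clock 9: out=1, reg = 0x1D
clock 10: out=1, reg = 0x8E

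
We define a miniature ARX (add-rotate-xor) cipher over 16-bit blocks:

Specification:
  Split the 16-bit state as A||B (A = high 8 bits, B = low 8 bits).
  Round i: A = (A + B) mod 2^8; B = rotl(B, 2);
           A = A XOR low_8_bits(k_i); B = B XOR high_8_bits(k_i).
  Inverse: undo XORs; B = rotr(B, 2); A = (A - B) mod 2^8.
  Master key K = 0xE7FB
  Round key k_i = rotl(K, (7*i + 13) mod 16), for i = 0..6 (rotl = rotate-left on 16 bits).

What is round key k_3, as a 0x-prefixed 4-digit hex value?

K = 0xE7FB
k_0 = rotl(K, (7*0+13) mod 16) = rotl(K, 13) = 0x7CFF
k_1 = rotl(K, (7*1+13) mod 16) = rotl(K, 4) = 0x7FBE
k_2 = rotl(K, (7*2+13) mod 16) = rotl(K, 11) = 0xDF3F
k_3 = rotl(K, (7*3+13) mod 16) = rotl(K, 2) = 0x9FEF

0x9FEF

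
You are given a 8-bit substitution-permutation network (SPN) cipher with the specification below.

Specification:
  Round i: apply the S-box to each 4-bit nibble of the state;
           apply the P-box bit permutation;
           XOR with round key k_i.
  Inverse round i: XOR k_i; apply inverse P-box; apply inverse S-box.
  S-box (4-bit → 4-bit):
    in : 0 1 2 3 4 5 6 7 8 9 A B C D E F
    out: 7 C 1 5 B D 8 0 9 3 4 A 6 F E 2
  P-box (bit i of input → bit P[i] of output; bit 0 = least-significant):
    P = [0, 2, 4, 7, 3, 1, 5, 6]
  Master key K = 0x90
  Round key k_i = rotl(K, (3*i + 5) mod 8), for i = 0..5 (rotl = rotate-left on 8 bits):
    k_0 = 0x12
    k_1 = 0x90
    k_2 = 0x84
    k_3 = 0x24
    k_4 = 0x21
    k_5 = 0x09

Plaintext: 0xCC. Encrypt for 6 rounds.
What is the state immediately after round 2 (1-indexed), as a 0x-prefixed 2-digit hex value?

s_0 = plaintext = 0xCC
s_1 = Round(s_0, k_0) = 0x24
s_2 = Round(s_1, k_1) = 0x1D
s_3 = Round(s_2, k_2) = 0x71
s_4 = Round(s_3, k_3) = 0xB4
s_5 = Round(s_4, k_4) = 0xE6
s_6 = Round(s_5, k_5) = 0xEB

0x1D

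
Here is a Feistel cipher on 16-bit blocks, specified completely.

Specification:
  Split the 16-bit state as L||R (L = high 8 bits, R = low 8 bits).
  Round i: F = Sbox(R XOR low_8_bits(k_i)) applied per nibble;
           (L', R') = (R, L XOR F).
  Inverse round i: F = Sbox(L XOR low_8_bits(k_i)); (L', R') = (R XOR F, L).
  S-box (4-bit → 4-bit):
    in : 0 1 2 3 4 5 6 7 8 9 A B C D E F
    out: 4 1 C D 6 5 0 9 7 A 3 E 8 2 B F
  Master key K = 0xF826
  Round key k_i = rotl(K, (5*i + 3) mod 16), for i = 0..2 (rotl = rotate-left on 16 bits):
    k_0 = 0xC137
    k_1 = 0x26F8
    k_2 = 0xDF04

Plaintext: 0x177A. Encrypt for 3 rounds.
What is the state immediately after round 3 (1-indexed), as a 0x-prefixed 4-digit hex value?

0x083D

s_0 = plaintext = 0x177A
s_1 = Round(s_0, k_0) = 0x7A75
s_2 = Round(s_1, k_1) = 0x7508
s_3 = Round(s_2, k_2) = 0x083D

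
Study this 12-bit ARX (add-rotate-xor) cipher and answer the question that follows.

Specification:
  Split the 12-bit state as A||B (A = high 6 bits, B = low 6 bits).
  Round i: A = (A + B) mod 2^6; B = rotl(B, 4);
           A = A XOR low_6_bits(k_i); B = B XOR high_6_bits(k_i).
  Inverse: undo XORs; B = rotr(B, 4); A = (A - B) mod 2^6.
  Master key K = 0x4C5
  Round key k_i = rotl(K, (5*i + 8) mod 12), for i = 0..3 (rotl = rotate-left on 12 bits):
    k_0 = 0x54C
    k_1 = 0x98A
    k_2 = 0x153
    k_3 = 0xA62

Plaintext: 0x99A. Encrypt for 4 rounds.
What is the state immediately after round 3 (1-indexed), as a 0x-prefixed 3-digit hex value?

0x723

s_0 = plaintext = 0x99A
s_1 = Round(s_0, k_0) = 0x333
s_2 = Round(s_1, k_1) = 0xD5A
s_3 = Round(s_2, k_2) = 0x723
s_4 = Round(s_3, k_3) = 0x751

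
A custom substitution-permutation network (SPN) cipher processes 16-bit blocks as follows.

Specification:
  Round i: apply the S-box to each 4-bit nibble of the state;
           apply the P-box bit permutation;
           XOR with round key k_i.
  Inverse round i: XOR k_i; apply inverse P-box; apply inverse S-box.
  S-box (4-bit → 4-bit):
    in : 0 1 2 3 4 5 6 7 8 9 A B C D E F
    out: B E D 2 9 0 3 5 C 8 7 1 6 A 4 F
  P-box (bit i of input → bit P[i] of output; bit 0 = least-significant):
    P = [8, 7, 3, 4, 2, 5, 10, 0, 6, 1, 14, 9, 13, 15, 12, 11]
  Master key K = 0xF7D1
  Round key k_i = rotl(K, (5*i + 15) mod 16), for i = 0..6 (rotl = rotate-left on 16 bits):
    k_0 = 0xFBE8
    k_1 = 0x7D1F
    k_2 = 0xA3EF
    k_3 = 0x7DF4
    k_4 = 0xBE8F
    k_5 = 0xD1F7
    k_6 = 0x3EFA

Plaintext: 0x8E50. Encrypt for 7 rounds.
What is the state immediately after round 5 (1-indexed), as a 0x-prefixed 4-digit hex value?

0xFCBF

s_0 = plaintext = 0x8E50
s_1 = Round(s_0, k_0) = 0xA278
s_2 = Round(s_1, k_1) = 0x8B43
s_3 = Round(s_2, k_2) = 0xBB2A
s_4 = Round(s_3, k_3) = 0x5839
s_5 = Round(s_4, k_4) = 0xFCBF
s_6 = Round(s_5, k_5) = 0x2869
s_7 = Round(s_6, k_6) = 0x44CE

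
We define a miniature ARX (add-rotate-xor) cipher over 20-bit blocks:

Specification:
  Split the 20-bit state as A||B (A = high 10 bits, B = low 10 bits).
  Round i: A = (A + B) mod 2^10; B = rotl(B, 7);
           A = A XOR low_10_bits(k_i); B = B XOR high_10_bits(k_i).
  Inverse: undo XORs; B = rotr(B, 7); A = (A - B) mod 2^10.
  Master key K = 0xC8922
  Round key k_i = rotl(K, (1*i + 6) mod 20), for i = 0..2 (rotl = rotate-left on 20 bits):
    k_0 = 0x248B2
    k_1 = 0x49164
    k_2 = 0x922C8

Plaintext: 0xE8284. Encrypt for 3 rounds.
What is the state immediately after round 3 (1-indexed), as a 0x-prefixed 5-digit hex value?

s_0 = plaintext = 0xE8284
s_1 = Round(s_0, k_0) = 0xA5AC2
s_2 = Round(s_1, k_1) = 0x0F07C
s_3 = Round(s_2, k_2) = 0x9C047

0x9C047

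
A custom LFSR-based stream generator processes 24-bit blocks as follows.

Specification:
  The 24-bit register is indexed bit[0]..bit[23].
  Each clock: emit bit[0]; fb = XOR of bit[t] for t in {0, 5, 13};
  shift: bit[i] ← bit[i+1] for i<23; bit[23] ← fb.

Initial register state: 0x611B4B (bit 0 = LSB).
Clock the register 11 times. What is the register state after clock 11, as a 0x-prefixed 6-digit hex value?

0x132C23

reg_0 = 0x611B4B
clock 1: out=1, reg = 0xB08DA5
clock 2: out=1, reg = 0x5846D2
clock 3: out=0, reg = 0x2C2369
clock 4: out=1, reg = 0x9611B4
clock 5: out=0, reg = 0xCB08DA
clock 6: out=0, reg = 0x65846D
clock 7: out=1, reg = 0x32C236
clock 8: out=0, reg = 0x99611B
clock 9: out=1, reg = 0x4CB08D
clock 10: out=1, reg = 0x265846
clock 11: out=0, reg = 0x132C23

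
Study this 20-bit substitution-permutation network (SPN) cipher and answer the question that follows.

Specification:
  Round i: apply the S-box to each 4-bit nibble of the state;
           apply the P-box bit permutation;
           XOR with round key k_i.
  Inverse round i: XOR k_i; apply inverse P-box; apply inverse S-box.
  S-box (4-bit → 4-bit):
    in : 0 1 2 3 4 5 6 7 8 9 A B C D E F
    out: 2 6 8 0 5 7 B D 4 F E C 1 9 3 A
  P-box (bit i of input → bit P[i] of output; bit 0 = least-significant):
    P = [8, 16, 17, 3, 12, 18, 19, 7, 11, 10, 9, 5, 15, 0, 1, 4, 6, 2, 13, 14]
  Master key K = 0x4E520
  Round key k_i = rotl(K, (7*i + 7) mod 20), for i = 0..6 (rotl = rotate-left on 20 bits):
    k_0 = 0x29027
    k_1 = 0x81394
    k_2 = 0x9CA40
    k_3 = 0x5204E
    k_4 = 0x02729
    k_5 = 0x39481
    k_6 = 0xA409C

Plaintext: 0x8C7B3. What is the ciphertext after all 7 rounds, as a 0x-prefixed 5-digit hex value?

0xEE8F4

s_0 = plaintext = 0x8C7B3
s_1 = Round(s_0, k_0) = 0xA3A87
s_2 = Round(s_1, k_1) = 0x274B8
s_3 = Round(s_2, k_2) = 0x300D2
s_4 = Round(s_3, k_3) = 0x534C7
s_5 = Round(s_4, k_4) = 0x21C65
s_6 = Round(s_5, k_5) = 0x4CD02
s_7 = Round(s_6, k_6) = 0xEE8F4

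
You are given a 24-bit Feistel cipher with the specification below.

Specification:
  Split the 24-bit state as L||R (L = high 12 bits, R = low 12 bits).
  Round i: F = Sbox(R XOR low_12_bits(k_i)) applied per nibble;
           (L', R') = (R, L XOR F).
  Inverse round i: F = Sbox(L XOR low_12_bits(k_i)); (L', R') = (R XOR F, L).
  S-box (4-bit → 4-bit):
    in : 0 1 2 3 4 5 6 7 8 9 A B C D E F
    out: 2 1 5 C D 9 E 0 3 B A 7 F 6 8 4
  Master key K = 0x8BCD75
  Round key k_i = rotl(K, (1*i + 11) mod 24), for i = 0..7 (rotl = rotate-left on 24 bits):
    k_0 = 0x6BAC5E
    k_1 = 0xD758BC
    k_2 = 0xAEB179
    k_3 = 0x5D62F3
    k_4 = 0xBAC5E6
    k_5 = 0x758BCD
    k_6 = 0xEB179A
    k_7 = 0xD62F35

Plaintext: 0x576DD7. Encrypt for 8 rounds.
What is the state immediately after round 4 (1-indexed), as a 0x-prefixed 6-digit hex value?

s_0 = plaintext = 0x576DD7
s_1 = Round(s_0, k_0) = 0xDD744D
s_2 = Round(s_1, k_1) = 0x44D296
s_3 = Round(s_2, k_2) = 0x2968C9
s_4 = Round(s_3, k_3) = 0x8C985C
s_5 = Round(s_4, k_4) = 0x85CEB3
s_6 = Round(s_5, k_5) = 0xEB3154
s_7 = Round(s_6, k_6) = 0x15404B
s_8 = Round(s_7, k_7) = 0x04B55C

0x8C985C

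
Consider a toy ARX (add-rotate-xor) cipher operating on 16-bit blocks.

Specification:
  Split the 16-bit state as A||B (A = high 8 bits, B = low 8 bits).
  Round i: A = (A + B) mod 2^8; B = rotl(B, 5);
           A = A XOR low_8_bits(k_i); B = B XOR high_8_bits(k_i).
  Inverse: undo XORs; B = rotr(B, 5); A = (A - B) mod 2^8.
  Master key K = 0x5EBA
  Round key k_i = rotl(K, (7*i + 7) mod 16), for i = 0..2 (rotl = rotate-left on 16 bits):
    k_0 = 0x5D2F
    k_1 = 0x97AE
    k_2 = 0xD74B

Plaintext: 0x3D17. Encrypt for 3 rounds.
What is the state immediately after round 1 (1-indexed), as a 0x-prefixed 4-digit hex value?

s_0 = plaintext = 0x3D17
s_1 = Round(s_0, k_0) = 0x7BBF
s_2 = Round(s_1, k_1) = 0x9460
s_3 = Round(s_2, k_2) = 0xBFDB

0x7BBF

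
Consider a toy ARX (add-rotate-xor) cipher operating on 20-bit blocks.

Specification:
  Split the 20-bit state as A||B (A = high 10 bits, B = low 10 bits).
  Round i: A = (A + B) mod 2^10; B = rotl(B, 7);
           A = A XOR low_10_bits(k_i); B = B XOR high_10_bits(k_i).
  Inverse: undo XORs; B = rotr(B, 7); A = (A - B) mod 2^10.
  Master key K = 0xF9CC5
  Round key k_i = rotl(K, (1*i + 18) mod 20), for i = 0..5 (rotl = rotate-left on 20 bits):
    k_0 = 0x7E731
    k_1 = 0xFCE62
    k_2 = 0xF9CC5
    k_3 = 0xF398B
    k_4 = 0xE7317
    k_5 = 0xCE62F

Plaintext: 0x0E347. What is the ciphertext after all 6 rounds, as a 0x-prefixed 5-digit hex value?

0x053A6

s_0 = plaintext = 0x0E347
s_1 = Round(s_0, k_0) = 0x13A11
s_2 = Round(s_1, k_1) = 0x0F731
s_3 = Round(s_2, k_2) = 0xEAF01
s_4 = Round(s_3, k_3) = 0xC9F2E
s_5 = Round(s_4, k_4) = 0x508F9
s_6 = Round(s_5, k_5) = 0x053A6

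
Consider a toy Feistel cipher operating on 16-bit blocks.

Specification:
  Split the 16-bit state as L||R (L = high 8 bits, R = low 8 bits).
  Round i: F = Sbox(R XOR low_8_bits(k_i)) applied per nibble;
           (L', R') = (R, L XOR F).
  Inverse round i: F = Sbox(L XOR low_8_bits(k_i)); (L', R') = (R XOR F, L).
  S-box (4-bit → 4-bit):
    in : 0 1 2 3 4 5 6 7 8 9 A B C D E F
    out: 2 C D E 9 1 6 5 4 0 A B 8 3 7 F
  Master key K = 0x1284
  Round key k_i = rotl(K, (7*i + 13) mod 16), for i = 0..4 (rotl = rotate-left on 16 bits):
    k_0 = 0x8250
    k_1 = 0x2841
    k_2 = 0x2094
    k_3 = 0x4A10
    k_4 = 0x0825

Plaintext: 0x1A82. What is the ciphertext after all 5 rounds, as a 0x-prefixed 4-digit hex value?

0x85D7

s_0 = plaintext = 0x1A82
s_1 = Round(s_0, k_0) = 0x8227
s_2 = Round(s_1, k_1) = 0x27E4
s_3 = Round(s_2, k_2) = 0xE475
s_4 = Round(s_3, k_3) = 0x7585
s_5 = Round(s_4, k_4) = 0x85D7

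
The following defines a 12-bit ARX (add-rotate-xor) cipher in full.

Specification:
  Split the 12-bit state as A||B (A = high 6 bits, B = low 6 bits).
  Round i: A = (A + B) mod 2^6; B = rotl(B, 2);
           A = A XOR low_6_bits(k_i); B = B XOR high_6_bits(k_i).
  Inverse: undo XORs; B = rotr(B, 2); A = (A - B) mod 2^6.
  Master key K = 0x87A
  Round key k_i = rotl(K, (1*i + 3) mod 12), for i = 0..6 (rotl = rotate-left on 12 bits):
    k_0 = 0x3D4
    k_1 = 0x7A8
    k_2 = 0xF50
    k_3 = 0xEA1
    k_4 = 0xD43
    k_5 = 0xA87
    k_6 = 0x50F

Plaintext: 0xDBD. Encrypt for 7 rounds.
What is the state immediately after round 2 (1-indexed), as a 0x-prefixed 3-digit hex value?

0xDFD

s_0 = plaintext = 0xDBD
s_1 = Round(s_0, k_0) = 0x9F8
s_2 = Round(s_1, k_1) = 0xDFD
s_3 = Round(s_2, k_2) = 0x90A
s_4 = Round(s_3, k_3) = 0x3D2
s_5 = Round(s_4, k_4) = 0x8BC
s_6 = Round(s_5, k_5) = 0x659
s_7 = Round(s_6, k_6) = 0xF71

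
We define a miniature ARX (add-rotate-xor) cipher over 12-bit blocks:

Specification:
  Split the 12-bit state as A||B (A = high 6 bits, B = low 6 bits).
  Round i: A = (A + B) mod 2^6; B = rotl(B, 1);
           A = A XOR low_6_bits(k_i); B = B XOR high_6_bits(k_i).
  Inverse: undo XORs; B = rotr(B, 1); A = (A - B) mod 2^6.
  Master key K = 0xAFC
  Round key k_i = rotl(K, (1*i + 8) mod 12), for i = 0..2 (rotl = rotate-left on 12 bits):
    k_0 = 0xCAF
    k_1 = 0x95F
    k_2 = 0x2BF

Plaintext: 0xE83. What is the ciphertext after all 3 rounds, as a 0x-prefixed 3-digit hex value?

0x692

s_0 = plaintext = 0xE83
s_1 = Round(s_0, k_0) = 0x4B4
s_2 = Round(s_1, k_1) = 0x64C
s_3 = Round(s_2, k_2) = 0x692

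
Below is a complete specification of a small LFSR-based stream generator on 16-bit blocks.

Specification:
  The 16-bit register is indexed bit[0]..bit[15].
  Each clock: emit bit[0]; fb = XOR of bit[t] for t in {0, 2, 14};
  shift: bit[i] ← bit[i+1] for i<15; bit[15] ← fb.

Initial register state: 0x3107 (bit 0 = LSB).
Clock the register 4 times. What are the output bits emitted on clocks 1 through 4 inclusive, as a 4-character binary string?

1110

reg_0 = 0x3107
clock 1: out=1, reg = 0x1883
clock 2: out=1, reg = 0x8C41
clock 3: out=1, reg = 0xC620
clock 4: out=0, reg = 0xE310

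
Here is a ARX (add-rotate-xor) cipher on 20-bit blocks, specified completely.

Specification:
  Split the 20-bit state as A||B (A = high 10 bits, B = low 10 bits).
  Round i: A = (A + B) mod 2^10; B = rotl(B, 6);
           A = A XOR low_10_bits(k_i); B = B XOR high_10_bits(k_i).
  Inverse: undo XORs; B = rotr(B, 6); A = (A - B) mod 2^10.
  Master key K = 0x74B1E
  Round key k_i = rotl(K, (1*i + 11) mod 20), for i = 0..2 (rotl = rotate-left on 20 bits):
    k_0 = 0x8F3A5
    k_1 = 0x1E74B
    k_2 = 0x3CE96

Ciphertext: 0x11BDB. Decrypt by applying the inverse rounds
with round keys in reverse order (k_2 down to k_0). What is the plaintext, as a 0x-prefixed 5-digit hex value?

s_0 = ciphertext = 0x11BDB
s_1 = InvRound(s_0, k_2) = 0x1128C
s_2 = InvRound(s_1, k_1) = 0xED35B
s_3 = InvRound(s_2, k_0) = 0x67275

0x67275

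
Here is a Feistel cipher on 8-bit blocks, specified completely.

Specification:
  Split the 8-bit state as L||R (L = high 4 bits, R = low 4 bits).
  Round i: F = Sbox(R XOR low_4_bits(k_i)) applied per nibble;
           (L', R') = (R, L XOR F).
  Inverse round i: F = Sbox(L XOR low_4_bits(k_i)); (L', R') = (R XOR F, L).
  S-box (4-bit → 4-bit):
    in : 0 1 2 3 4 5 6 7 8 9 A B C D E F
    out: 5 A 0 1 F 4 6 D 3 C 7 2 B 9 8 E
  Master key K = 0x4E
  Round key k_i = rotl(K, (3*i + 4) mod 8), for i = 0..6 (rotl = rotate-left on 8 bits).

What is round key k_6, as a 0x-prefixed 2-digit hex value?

K = 0x4E
k_0 = rotl(K, (3*0+4) mod 8) = rotl(K, 4) = 0xE4
k_1 = rotl(K, (3*1+4) mod 8) = rotl(K, 7) = 0x27
k_2 = rotl(K, (3*2+4) mod 8) = rotl(K, 2) = 0x39
k_3 = rotl(K, (3*3+4) mod 8) = rotl(K, 5) = 0xC9
k_4 = rotl(K, (3*4+4) mod 8) = rotl(K, 0) = 0x4E
k_5 = rotl(K, (3*5+4) mod 8) = rotl(K, 3) = 0x72
k_6 = rotl(K, (3*6+4) mod 8) = rotl(K, 6) = 0x93

0x93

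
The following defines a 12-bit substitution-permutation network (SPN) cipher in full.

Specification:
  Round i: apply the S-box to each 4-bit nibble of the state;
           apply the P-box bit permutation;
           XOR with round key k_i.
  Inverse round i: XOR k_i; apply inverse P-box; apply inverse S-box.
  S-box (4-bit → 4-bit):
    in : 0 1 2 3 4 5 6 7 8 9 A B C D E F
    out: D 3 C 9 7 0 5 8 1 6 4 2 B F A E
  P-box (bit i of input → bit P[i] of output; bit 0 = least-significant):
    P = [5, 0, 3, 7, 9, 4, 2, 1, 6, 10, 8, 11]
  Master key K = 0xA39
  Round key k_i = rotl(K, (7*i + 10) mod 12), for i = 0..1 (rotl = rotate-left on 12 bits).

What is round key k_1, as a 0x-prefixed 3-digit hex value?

0x734

K = 0xA39
k_0 = rotl(K, (7*0+10) mod 12) = rotl(K, 10) = 0x68E
k_1 = rotl(K, (7*1+10) mod 12) = rotl(K, 5) = 0x734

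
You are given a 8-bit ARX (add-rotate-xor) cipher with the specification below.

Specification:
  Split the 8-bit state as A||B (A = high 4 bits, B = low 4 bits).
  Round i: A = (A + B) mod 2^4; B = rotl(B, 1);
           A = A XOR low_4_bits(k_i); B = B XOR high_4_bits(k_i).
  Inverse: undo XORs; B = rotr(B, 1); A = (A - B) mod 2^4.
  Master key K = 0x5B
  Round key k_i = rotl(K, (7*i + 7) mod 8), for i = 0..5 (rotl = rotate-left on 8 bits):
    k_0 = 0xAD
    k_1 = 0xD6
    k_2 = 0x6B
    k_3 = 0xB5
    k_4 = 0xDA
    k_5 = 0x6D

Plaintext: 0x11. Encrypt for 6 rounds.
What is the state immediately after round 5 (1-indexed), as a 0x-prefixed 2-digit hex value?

0xE5

s_0 = plaintext = 0x11
s_1 = Round(s_0, k_0) = 0xF8
s_2 = Round(s_1, k_1) = 0x1C
s_3 = Round(s_2, k_2) = 0x6F
s_4 = Round(s_3, k_3) = 0x04
s_5 = Round(s_4, k_4) = 0xE5
s_6 = Round(s_5, k_5) = 0xEC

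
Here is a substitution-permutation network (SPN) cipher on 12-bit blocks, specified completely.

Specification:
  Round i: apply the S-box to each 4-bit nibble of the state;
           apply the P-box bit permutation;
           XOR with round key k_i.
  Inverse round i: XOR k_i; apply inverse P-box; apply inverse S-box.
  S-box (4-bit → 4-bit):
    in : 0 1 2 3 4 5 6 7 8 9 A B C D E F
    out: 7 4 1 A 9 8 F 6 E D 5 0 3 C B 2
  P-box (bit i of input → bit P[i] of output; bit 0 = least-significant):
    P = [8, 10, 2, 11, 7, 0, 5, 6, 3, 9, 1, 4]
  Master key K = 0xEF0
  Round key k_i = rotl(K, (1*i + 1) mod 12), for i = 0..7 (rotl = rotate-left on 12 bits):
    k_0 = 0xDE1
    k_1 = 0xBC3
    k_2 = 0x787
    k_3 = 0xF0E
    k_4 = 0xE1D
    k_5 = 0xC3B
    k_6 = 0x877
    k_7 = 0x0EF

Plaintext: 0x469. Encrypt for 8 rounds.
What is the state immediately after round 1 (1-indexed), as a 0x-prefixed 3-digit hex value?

s_0 = plaintext = 0x469
s_1 = Round(s_0, k_0) = 0x41C
s_2 = Round(s_1, k_1) = 0xEFB
s_3 = Round(s_2, k_2) = 0x59E
s_4 = Round(s_3, k_3) = 0x2FE
s_5 = Round(s_4, k_4) = 0x314
s_6 = Round(s_5, k_5) = 0x70B
s_7 = Round(s_6, k_6) = 0xAD4
s_8 = Round(s_7, k_7) = 0x985

0x41C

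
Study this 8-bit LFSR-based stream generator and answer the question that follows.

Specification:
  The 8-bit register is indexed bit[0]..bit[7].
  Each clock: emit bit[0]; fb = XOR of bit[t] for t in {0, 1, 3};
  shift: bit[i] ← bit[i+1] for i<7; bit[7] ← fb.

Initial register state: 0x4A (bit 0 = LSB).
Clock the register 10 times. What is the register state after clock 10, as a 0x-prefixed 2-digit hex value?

0x69

reg_0 = 0x4A
clock 1: out=0, reg = 0x25
clock 2: out=1, reg = 0x92
clock 3: out=0, reg = 0xC9
clock 4: out=1, reg = 0x64
clock 5: out=0, reg = 0x32
clock 6: out=0, reg = 0x99
clock 7: out=1, reg = 0x4C
clock 8: out=0, reg = 0xA6
clock 9: out=0, reg = 0xD3
clock 10: out=1, reg = 0x69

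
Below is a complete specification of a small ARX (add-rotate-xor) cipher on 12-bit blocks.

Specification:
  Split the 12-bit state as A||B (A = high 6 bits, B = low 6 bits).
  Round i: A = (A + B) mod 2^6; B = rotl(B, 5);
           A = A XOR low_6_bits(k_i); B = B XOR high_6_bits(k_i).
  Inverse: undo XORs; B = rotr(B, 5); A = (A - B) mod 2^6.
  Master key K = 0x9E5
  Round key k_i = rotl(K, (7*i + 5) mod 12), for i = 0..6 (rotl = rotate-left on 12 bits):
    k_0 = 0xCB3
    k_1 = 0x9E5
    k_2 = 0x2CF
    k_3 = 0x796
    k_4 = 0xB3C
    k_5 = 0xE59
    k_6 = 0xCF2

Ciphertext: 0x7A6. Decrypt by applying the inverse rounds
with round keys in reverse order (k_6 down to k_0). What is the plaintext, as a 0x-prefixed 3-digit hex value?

0x180

s_0 = ciphertext = 0x7A6
s_1 = InvRound(s_0, k_6) = 0x0AA
s_2 = InvRound(s_1, k_5) = 0xD66
s_3 = InvRound(s_2, k_4) = 0xD54
s_4 = InvRound(s_3, k_3) = 0x3D4
s_5 = InvRound(s_4, k_2) = 0x0BE
s_6 = InvRound(s_5, k_1) = 0xD72
s_7 = InvRound(s_6, k_0) = 0x180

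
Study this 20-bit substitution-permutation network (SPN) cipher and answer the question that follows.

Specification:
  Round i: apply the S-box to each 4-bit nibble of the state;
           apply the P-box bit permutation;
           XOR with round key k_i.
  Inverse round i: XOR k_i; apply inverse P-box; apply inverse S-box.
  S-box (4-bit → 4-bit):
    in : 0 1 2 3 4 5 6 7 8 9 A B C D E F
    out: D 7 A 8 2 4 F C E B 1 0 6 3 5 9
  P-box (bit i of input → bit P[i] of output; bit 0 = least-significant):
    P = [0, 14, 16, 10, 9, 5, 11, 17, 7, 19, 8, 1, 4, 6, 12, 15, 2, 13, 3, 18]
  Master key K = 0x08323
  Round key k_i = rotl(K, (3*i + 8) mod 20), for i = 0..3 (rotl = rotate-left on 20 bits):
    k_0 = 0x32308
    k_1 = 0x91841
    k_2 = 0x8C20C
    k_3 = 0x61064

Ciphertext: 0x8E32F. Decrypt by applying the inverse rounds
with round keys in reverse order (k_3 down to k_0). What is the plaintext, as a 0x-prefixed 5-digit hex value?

s_0 = ciphertext = 0x8E32F
s_1 = InvRound(s_0, k_3) = 0x888FD
s_2 = InvRound(s_1, k_2) = 0xBDA1D
s_3 = InvRound(s_2, k_1) = 0xE9BF4
s_4 = InvRound(s_3, k_0) = 0x66DC5

0x66DC5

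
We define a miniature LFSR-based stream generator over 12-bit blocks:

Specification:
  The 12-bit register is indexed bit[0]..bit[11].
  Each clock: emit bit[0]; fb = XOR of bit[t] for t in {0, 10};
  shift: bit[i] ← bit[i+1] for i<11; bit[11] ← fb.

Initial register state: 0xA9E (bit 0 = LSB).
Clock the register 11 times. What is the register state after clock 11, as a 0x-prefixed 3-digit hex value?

reg_0 = 0xA9E
clock 1: out=0, reg = 0x54F
clock 2: out=1, reg = 0x2A7
clock 3: out=1, reg = 0x953
clock 4: out=1, reg = 0xCA9
clock 5: out=1, reg = 0x654
clock 6: out=0, reg = 0xB2A
clock 7: out=0, reg = 0x595
clock 8: out=1, reg = 0x2CA
clock 9: out=0, reg = 0x165
clock 10: out=1, reg = 0x8B2
clock 11: out=0, reg = 0x459

0x459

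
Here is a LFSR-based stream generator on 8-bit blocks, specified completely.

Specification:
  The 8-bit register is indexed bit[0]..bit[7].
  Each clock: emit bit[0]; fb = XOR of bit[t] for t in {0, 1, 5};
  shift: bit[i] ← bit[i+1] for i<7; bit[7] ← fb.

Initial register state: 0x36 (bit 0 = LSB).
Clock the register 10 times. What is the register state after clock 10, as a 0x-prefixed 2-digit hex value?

reg_0 = 0x36
clock 1: out=0, reg = 0x1B
clock 2: out=1, reg = 0x0D
clock 3: out=1, reg = 0x86
clock 4: out=0, reg = 0xC3
clock 5: out=1, reg = 0x61
clock 6: out=1, reg = 0x30
clock 7: out=0, reg = 0x98
clock 8: out=0, reg = 0x4C
clock 9: out=0, reg = 0x26
clock 10: out=0, reg = 0x13

0x13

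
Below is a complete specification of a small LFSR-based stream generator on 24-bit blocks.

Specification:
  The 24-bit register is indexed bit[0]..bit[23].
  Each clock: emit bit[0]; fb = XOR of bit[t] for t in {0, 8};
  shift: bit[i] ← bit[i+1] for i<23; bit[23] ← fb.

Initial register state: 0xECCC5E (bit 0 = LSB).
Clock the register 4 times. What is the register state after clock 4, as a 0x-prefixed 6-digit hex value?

reg_0 = 0xECCC5E
clock 1: out=0, reg = 0x76662F
clock 2: out=1, reg = 0xBB3317
clock 3: out=1, reg = 0x5D998B
clock 4: out=1, reg = 0x2ECCC5

0x2ECCC5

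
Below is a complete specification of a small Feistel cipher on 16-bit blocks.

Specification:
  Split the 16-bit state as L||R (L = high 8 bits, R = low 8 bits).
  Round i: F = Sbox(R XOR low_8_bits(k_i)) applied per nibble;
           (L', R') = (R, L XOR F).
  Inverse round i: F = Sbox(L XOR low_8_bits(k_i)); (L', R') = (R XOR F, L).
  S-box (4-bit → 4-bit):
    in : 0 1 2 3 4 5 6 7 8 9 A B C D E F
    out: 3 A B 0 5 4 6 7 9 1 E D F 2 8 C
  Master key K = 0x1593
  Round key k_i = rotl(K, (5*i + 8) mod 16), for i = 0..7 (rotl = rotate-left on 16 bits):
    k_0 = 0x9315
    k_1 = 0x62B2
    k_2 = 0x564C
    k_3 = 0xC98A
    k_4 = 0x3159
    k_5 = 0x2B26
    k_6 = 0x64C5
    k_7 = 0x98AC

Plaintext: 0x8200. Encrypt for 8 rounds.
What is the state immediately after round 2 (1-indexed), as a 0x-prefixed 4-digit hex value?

s_0 = plaintext = 0x8200
s_1 = Round(s_0, k_0) = 0x0026
s_2 = Round(s_1, k_1) = 0x2615
s_3 = Round(s_2, k_2) = 0x1567
s_4 = Round(s_3, k_3) = 0x6797
s_5 = Round(s_4, k_4) = 0x979F
s_6 = Round(s_5, k_5) = 0x9F46
s_7 = Round(s_6, k_6) = 0x460F
s_8 = Round(s_7, k_7) = 0x0FA6

0x2615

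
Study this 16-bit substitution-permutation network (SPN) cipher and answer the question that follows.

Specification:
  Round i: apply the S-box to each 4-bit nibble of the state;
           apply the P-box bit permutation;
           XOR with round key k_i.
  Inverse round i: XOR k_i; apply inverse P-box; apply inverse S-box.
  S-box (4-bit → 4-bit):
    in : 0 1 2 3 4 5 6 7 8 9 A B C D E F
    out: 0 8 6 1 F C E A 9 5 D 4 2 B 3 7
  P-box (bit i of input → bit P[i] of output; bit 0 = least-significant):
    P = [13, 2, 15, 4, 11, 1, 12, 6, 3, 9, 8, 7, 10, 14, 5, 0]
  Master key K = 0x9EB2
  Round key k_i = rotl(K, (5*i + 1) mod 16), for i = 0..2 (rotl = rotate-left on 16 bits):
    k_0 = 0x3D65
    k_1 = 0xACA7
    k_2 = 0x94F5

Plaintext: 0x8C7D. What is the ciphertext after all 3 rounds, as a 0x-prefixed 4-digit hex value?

0x4D11

s_0 = plaintext = 0x8C7D
s_1 = Round(s_0, k_0) = 0x1B32
s_2 = Round(s_1, k_1) = 0x25A2
s_3 = Round(s_2, k_2) = 0x4D11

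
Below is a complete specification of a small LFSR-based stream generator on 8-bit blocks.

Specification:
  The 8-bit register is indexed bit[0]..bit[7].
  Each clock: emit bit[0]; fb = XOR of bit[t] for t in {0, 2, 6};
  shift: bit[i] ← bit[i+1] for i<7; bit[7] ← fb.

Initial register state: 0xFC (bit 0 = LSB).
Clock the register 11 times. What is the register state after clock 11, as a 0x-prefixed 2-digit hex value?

reg_0 = 0xFC
clock 1: out=0, reg = 0x7E
clock 2: out=0, reg = 0x3F
clock 3: out=1, reg = 0x1F
clock 4: out=1, reg = 0x0F
clock 5: out=1, reg = 0x07
clock 6: out=1, reg = 0x03
clock 7: out=1, reg = 0x81
clock 8: out=1, reg = 0xC0
clock 9: out=0, reg = 0xE0
clock 10: out=0, reg = 0xF0
clock 11: out=0, reg = 0xF8

0xF8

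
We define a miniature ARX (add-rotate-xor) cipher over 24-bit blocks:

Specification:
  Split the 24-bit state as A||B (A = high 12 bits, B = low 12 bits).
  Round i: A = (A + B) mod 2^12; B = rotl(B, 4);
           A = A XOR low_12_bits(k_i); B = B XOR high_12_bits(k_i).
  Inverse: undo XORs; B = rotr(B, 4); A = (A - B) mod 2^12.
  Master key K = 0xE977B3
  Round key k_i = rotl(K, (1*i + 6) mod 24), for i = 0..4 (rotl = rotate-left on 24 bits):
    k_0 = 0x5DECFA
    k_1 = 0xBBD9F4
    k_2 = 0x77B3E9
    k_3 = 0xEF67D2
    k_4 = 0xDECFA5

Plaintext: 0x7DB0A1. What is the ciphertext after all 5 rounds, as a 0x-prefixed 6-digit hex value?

s_0 = plaintext = 0x7DB0A1
s_1 = Round(s_0, k_0) = 0x486FCE
s_2 = Round(s_1, k_1) = 0xDA0752
s_3 = Round(s_2, k_2) = 0x71B25C
s_4 = Round(s_3, k_3) = 0xEA5B34
s_5 = Round(s_4, k_4) = 0x67CEA7

0x67CEA7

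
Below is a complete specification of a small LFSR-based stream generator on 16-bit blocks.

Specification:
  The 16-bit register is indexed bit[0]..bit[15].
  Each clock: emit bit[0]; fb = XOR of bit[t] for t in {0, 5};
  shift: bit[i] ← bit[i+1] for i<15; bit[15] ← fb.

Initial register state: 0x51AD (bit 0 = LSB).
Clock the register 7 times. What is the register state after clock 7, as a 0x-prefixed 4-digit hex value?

0x40A3

reg_0 = 0x51AD
clock 1: out=1, reg = 0x28D6
clock 2: out=0, reg = 0x146B
clock 3: out=1, reg = 0x0A35
clock 4: out=1, reg = 0x051A
clock 5: out=0, reg = 0x028D
clock 6: out=1, reg = 0x8146
clock 7: out=0, reg = 0x40A3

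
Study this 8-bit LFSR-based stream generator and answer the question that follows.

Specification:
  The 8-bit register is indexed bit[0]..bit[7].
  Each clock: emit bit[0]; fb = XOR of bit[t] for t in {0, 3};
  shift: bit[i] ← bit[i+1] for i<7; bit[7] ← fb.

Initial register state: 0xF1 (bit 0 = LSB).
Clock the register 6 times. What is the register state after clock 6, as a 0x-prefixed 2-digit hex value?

reg_0 = 0xF1
clock 1: out=1, reg = 0xF8
clock 2: out=0, reg = 0xFC
clock 3: out=0, reg = 0xFE
clock 4: out=0, reg = 0xFF
clock 5: out=1, reg = 0x7F
clock 6: out=1, reg = 0x3F

0x3F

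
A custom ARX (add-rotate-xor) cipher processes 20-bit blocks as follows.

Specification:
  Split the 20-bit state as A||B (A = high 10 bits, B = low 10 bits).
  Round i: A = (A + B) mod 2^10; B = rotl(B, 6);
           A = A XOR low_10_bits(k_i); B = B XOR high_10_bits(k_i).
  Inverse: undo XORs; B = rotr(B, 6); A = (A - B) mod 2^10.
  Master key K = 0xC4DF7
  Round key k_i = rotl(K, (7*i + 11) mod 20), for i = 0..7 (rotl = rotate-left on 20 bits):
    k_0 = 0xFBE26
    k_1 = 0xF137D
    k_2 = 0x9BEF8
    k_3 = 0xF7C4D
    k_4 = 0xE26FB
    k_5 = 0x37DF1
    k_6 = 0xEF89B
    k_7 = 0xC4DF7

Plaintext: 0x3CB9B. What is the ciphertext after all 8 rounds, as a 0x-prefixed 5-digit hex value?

s_0 = plaintext = 0x3CB9B
s_1 = Round(s_0, k_0) = 0xAAD16
s_2 = Round(s_1, k_1) = 0x2F255
s_3 = Round(s_2, k_2) = 0x7A70A
s_4 = Round(s_3, k_3) = 0x2F96F
s_5 = Round(s_4, k_4) = 0x3585F
s_6 = Round(s_5, k_5) = 0x3131A
s_7 = Round(s_6, k_6) = 0xD150F
s_8 = Round(s_7, k_7) = 0x68CC3

0x68CC3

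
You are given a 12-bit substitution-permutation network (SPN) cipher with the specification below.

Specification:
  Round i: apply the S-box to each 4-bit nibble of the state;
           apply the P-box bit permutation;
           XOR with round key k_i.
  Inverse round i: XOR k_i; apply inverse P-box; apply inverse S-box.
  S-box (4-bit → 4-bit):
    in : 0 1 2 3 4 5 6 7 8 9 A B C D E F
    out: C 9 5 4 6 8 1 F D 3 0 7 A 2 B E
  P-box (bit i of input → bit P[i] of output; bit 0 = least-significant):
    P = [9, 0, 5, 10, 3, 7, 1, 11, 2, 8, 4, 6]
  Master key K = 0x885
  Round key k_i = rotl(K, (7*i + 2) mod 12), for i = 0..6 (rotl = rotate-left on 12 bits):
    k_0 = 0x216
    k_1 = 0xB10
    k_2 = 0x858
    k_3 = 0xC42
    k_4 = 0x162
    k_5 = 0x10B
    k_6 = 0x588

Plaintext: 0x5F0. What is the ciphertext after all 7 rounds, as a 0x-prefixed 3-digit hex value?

s_0 = plaintext = 0x5F0
s_1 = Round(s_0, k_0) = 0xEF4
s_2 = Round(s_1, k_1) = 0x2F7
s_3 = Round(s_2, k_2) = 0x6EF
s_4 = Round(s_3, k_3) = 0x0EF
s_5 = Round(s_4, k_4) = 0xD9B
s_6 = Round(s_5, k_5) = 0x2A2
s_7 = Round(s_6, k_6) = 0x7BC

0x7BC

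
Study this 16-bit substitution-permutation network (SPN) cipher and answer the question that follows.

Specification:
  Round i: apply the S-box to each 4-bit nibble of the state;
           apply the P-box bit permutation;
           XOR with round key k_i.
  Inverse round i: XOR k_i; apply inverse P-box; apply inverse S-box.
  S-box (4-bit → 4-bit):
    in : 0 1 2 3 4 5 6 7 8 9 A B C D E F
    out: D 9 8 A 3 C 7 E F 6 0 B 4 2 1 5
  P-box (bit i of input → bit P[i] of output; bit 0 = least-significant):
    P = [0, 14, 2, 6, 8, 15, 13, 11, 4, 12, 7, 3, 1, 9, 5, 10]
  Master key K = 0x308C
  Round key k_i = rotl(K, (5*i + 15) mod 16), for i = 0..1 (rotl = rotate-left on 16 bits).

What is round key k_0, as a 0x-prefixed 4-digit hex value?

K = 0x308C
k_0 = rotl(K, (5*0+15) mod 16) = rotl(K, 15) = 0x1846

0x1846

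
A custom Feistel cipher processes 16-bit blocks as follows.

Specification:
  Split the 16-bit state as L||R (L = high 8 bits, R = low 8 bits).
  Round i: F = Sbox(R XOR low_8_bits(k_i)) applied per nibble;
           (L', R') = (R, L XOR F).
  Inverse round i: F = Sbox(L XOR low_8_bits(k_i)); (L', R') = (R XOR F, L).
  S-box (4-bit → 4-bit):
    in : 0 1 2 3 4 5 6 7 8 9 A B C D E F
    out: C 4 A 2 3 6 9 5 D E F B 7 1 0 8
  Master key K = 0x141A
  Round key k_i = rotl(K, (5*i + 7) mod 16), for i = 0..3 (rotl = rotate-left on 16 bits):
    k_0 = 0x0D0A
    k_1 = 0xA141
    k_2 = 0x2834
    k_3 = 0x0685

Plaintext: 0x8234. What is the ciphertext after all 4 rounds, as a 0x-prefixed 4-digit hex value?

s_0 = plaintext = 0x8234
s_1 = Round(s_0, k_0) = 0x34A2
s_2 = Round(s_1, k_1) = 0xA236
s_3 = Round(s_2, k_2) = 0x3668
s_4 = Round(s_3, k_3) = 0x6837

0x6837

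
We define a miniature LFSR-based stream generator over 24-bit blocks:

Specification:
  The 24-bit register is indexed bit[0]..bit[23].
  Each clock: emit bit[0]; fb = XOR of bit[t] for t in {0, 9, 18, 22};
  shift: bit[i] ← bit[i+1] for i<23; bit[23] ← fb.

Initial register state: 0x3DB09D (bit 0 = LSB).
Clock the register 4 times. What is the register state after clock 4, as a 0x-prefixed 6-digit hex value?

0x23DB09

reg_0 = 0x3DB09D
clock 1: out=1, reg = 0x1ED84E
clock 2: out=0, reg = 0x8F6C27
clock 3: out=1, reg = 0x47B613
clock 4: out=1, reg = 0x23DB09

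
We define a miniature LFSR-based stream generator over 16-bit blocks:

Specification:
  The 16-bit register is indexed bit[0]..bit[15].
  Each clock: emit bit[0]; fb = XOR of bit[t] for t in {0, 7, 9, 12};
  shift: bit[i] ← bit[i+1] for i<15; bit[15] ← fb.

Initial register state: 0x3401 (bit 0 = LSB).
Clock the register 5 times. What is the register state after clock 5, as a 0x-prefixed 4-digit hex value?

0x81A0

reg_0 = 0x3401
clock 1: out=1, reg = 0x1A00
clock 2: out=0, reg = 0x0D00
clock 3: out=0, reg = 0x0680
clock 4: out=0, reg = 0x0340
clock 5: out=0, reg = 0x81A0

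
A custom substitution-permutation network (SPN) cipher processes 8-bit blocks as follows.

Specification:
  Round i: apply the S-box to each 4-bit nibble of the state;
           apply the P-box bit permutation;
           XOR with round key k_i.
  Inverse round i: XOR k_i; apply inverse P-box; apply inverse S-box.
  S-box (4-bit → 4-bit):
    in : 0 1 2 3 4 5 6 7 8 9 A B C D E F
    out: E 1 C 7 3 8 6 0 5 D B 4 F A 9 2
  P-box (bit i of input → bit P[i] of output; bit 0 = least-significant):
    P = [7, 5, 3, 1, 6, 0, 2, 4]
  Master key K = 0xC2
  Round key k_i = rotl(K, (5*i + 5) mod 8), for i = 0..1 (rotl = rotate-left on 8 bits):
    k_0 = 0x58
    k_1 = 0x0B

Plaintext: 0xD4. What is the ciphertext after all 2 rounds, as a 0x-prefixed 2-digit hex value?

s_0 = plaintext = 0xD4
s_1 = Round(s_0, k_0) = 0xE9
s_2 = Round(s_1, k_1) = 0xD1

0xD1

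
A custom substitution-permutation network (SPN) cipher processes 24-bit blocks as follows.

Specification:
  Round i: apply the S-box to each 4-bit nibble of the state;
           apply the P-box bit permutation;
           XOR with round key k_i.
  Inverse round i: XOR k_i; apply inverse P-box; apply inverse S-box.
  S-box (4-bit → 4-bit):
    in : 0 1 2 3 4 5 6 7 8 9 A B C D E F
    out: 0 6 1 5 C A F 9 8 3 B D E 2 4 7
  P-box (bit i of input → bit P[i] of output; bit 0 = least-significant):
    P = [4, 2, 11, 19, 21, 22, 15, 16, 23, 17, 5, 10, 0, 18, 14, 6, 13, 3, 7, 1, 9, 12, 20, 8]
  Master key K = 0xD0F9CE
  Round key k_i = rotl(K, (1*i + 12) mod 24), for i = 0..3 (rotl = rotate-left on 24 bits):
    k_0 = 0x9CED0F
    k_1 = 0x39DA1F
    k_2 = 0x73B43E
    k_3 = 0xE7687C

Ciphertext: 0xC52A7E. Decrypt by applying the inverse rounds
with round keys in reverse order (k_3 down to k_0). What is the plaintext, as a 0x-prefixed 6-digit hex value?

0x34F2AF

s_0 = ciphertext = 0xC52A7E
s_1 = InvRound(s_0, k_3) = 0x28ED20
s_2 = InvRound(s_1, k_2) = 0xC5ED56
s_3 = InvRound(s_2, k_1) = 0x69A798
s_4 = InvRound(s_3, k_0) = 0x34F2AF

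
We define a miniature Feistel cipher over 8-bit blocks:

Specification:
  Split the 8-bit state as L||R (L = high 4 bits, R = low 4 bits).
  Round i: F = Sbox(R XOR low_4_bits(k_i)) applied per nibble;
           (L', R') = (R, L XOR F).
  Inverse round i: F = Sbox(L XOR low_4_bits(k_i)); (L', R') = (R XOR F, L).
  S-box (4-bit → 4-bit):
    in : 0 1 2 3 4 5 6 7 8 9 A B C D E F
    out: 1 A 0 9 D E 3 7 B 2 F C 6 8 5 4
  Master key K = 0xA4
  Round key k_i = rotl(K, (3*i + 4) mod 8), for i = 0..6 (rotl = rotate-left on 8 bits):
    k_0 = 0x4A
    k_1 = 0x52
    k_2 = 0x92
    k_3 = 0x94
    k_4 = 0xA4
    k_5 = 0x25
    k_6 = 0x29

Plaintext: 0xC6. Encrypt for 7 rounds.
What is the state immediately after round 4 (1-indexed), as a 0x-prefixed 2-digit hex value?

0xE2

s_0 = plaintext = 0xC6
s_1 = Round(s_0, k_0) = 0x6A
s_2 = Round(s_1, k_1) = 0xAD
s_3 = Round(s_2, k_2) = 0xDE
s_4 = Round(s_3, k_3) = 0xE2
s_5 = Round(s_4, k_4) = 0x2D
s_6 = Round(s_5, k_5) = 0xD9
s_7 = Round(s_6, k_6) = 0x9C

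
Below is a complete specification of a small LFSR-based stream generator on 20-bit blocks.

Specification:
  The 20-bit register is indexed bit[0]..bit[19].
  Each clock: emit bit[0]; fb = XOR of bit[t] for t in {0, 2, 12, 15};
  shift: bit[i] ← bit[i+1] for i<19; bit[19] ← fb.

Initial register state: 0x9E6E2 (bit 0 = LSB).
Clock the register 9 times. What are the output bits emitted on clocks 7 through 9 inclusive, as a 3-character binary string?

110

reg_0 = 0x9E6E2
clock 1: out=0, reg = 0xCF371
clock 2: out=1, reg = 0xE79B8
clock 3: out=0, reg = 0xF3CDC
clock 4: out=0, reg = 0x79E6E
clock 5: out=0, reg = 0xBCF37
clock 6: out=1, reg = 0xDE79B
clock 7: out=1, reg = 0x6F3CD
clock 8: out=1, reg = 0x379E6
clock 9: out=0, reg = 0x1BCF3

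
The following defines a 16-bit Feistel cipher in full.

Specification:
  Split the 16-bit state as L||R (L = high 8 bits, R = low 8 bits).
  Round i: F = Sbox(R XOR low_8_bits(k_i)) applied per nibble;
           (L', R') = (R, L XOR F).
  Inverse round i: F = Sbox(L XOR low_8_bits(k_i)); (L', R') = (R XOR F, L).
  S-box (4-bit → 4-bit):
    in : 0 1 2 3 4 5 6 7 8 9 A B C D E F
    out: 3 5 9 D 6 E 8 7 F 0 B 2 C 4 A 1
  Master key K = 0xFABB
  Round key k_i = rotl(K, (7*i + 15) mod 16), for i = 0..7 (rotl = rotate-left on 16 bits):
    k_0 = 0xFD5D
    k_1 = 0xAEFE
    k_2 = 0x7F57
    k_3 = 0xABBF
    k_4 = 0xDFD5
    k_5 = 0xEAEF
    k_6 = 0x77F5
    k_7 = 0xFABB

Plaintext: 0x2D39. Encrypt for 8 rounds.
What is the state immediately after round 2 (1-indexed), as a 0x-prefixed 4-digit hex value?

0xABD7

s_0 = plaintext = 0x2D39
s_1 = Round(s_0, k_0) = 0x39AB
s_2 = Round(s_1, k_1) = 0xABD7
s_3 = Round(s_2, k_2) = 0xD758
s_4 = Round(s_3, k_3) = 0x5870
s_5 = Round(s_4, k_4) = 0x70E6
s_6 = Round(s_5, k_5) = 0xE640
s_7 = Round(s_6, k_6) = 0x40C8
s_8 = Round(s_7, k_7) = 0xC83D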